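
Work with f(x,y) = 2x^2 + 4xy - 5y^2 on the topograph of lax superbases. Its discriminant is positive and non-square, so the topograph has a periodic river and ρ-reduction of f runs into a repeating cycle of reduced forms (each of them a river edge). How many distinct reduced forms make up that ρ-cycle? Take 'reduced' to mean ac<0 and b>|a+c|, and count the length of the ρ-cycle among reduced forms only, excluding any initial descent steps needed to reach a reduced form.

D = 56, ⌊√D⌋ = 7
river: ρ → (-5,6,1)
river: ρ → (1,6,-5)
river: ρ → (-5,4,2)
river: ρ → (2,4,-5)
ρ-cycle length = 4 (tail of 0 descent steps not counted)

4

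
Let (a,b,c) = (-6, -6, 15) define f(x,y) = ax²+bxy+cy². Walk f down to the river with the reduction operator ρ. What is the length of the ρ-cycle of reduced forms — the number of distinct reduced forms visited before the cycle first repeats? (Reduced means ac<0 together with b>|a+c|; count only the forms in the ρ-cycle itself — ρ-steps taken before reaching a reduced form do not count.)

D = 396, ⌊√D⌋ = 19
descent: ρ → (15,6,-6)
descent: ρ → (-6,18,3)  [lands on river]
river: ρ → (3,18,-6)
ρ-cycle length = 2 (tail of 2 descent steps not counted)

2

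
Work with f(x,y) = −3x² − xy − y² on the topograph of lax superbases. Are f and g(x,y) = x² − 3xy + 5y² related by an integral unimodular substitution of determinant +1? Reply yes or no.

D₁ = -11, D₂ = -11
f is negative-definite; reduce −f:
−f: flip: (3,1,1)→(1,-1,3)
−f: translate: b→1 (≡-1 mod 2), so (1,-1,3)→(1,1,3)
−f: reduced (well bottom): (1,1,3) with a≤c, −a<b≤a
flip sign back: reduced form of f is (-1,-1,-3)
g: translate: b→1 (≡-3 mod 2), so (1,-3,5)→(1,1,3)
g: reduced (well bottom): (1,1,3) with a≤c, −a<b≤a
reduced forms (-1, -1, -3) vs (1, 1, 3) ⇒ inequivalent

no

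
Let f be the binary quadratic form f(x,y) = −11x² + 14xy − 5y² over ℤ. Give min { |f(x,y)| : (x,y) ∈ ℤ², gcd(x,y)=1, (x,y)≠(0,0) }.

translate: b→8 (≡-14 mod 22), so (11,-14,5)→(11,8,2)
flip: (11,8,2)→(2,-8,11)
translate: b→0 (≡-8 mod 4), so (2,-8,11)→(2,0,3)
reduced (well bottom): (2,0,3) with a≤c, −a<b≤a
well minimum |f| = |-2| = 2 (negative-definite)

2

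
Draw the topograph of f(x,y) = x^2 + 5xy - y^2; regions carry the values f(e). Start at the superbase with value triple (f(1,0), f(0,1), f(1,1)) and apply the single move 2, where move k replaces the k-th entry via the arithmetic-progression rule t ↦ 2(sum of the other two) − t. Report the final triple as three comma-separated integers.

start (1,-1,5) = (f(1,0),f(0,1),f(1,1))
replace slot 2: 2·(1+5) − (-1) = 13 → (1,13,5)

1,13,5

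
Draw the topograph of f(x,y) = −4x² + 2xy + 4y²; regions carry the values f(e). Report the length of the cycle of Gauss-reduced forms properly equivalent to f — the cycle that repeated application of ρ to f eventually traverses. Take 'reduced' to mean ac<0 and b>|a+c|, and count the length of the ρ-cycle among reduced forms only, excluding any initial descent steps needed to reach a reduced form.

D = 68, ⌊√D⌋ = 8
river: ρ → (4,6,-2)
river: ρ → (-2,6,4)
river: ρ → (4,2,-4)
river: ρ → (-4,6,2)
river: ρ → (2,6,-4)
river: ρ → (-4,2,4)
ρ-cycle length = 6 (tail of 0 descent steps not counted)

6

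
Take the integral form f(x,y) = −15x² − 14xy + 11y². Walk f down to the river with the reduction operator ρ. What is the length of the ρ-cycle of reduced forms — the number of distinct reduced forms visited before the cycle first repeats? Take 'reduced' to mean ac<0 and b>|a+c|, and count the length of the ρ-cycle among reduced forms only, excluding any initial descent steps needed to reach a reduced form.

D = 856, ⌊√D⌋ = 29
descent: ρ → (11,14,-15)  [lands on river]
river: ρ → (-15,16,10)
river: ρ → (10,24,-7)
river: ρ → (-7,18,19)
river: ρ → (19,20,-6)
river: ρ → (-6,28,3)
river: ρ → (3,26,-15)
river: ρ → (-15,4,14)
river: ρ → (14,24,-5)
river: ρ → (-5,26,9)
river: ρ → (9,28,-2)
river: ρ → (-2,28,9)
river: ρ → (9,26,-5)
river: ρ → (-5,24,14)
river: ρ → (14,4,-15)
river: ρ → (-15,26,3)
river: ρ → (3,28,-6)
river: ρ → (-6,20,19)
river: ρ → (19,18,-7)
river: ρ → (-7,24,10)
river: ρ → (10,16,-15)
river: ρ → (-15,14,11)
river: ρ → (11,8,-18)
river: ρ → (-18,28,1)
river: ρ → (1,28,-18)
river: ρ → (-18,8,11)
ρ-cycle length = 26 (tail of 1 descent step not counted)

26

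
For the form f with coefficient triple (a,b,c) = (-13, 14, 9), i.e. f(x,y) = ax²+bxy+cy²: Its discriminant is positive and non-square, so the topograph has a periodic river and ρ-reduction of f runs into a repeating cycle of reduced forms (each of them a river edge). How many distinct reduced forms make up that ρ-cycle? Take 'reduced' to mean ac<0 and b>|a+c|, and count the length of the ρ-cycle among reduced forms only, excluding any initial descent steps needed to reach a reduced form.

D = 664, ⌊√D⌋ = 25
river: ρ → (9,22,-5)
river: ρ → (-5,18,17)
river: ρ → (17,16,-6)
river: ρ → (-6,20,11)
river: ρ → (11,24,-2)
river: ρ → (-2,24,11)
river: ρ → (11,20,-6)
river: ρ → (-6,16,17)
river: ρ → (17,18,-5)
river: ρ → (-5,22,9)
river: ρ → (9,14,-13)
river: ρ → (-13,12,10)
river: ρ → (10,8,-15)
river: ρ → (-15,22,3)
river: ρ → (3,20,-22)
river: ρ → (-22,24,1)
river: ρ → (1,24,-22)
river: ρ → (-22,20,3)
river: ρ → (3,22,-15)
river: ρ → (-15,8,10)
river: ρ → (10,12,-13)
river: ρ → (-13,14,9)
ρ-cycle length = 22 (tail of 0 descent steps not counted)

22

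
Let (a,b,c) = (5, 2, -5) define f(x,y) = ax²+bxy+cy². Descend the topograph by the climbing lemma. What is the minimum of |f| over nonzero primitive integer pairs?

river: ρ → (-5,8,2)
river: ρ → (2,8,-5)
river: ρ → (-5,2,5)
river: ρ → (5,8,-2)
river: ρ → (-2,8,5)
river: ρ → (5,2,-5)
closes: descent 0, river 6
min |a| on river = 2

2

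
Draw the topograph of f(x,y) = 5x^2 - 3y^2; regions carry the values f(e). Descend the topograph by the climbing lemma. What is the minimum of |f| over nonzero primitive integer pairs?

descent: ρ → (-3,6,2)  [lands on river]
river: ρ → (2,6,-3)
closes: descent 1, river 2
min |a| on river = 2

2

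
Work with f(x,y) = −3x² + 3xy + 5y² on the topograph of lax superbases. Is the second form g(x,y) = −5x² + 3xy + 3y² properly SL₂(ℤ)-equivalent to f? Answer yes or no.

D₁ = 69, D₂ = 69
river cycle of f (length 4): (5, 7, -1), (-1, 7, 5), (5, 3, -3), (-3, 3, 5)
river cycle of g (length 4): (3, 3, -5), (-5, 7, 1), (1, 7, -5), (-5, 3, 3)
cycles differ ⇒ inequivalent

no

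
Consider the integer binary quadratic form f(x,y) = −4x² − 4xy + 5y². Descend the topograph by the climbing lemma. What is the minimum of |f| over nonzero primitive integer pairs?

descent: ρ → (5,4,-4)  [lands on river]
river: ρ → (-4,4,5)
river: ρ → (5,6,-3)
river: ρ → (-3,6,5)
closes: descent 1, river 4
min |a| on river = 3

3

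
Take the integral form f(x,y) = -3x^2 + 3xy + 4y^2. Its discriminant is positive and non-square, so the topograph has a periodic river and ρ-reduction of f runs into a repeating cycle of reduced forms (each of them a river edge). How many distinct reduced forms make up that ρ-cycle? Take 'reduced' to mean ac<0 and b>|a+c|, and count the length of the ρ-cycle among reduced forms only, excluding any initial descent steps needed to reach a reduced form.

D = 57, ⌊√D⌋ = 7
river: ρ → (4,5,-2)
river: ρ → (-2,7,1)
river: ρ → (1,7,-2)
river: ρ → (-2,5,4)
river: ρ → (4,3,-3)
river: ρ → (-3,3,4)
ρ-cycle length = 6 (tail of 0 descent steps not counted)

6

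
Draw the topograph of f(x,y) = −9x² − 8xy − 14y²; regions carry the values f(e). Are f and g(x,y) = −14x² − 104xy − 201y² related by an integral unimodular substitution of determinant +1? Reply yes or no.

D₁ = -440, D₂ = -440
f is negative-definite; reduce −f:
−f: reduced (well bottom): (9,8,14) with a≤c, −a<b≤a
flip sign back: reduced form of f is (-9,-8,-14)
g is negative-definite; reduce −g:
−g: translate: b→-8 (≡104 mod 28), so (14,104,201)→(14,-8,9)
−g: flip: (14,-8,9)→(9,8,14)
−g: reduced (well bottom): (9,8,14) with a≤c, −a<b≤a
flip sign back: reduced form of g is (-9,-8,-14)
reduced forms (-9, -8, -14) vs (-9, -8, -14) ⇒ equivalent

yes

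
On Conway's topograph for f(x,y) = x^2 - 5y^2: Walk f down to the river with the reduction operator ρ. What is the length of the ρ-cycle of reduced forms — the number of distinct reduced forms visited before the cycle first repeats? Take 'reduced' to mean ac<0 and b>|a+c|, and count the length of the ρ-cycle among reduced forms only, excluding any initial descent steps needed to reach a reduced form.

D = 20, ⌊√D⌋ = 4
descent: ρ → (-5,0,1)
descent: ρ → (1,4,-1)  [lands on river]
river: ρ → (-1,4,1)
ρ-cycle length = 2 (tail of 2 descent steps not counted)

2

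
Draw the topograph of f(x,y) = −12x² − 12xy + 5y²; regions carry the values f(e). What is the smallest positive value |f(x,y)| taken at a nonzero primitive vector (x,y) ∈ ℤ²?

descent: ρ → (5,12,-12)  [lands on river]
river: ρ → (-12,12,5)
river: ρ → (5,18,-3)
river: ρ → (-3,18,5)
closes: descent 1, river 4
min |a| on river = 3

3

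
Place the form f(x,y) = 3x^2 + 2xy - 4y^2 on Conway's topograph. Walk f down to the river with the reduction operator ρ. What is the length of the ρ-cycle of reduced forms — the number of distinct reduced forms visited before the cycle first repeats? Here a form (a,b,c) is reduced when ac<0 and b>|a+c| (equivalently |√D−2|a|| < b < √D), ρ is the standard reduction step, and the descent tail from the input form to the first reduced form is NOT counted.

D = 52, ⌊√D⌋ = 7
river: ρ → (-4,6,1)
river: ρ → (1,6,-4)
river: ρ → (-4,2,3)
river: ρ → (3,4,-3)
river: ρ → (-3,2,4)
river: ρ → (4,6,-1)
river: ρ → (-1,6,4)
river: ρ → (4,2,-3)
river: ρ → (-3,4,3)
river: ρ → (3,2,-4)
ρ-cycle length = 10 (tail of 0 descent steps not counted)

10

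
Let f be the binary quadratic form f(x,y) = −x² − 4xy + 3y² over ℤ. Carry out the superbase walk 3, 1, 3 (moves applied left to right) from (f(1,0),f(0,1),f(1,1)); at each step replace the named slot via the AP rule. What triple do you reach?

start (-1,3,-2) = (f(1,0),f(0,1),f(1,1))
replace slot 3: 2·((-1)+3) − (-2) = 6 → (-1,3,6)
replace slot 1: 2·(3+6) − (-1) = 19 → (19,3,6)
replace slot 3: 2·(19+3) − 6 = 38 → (19,3,38)

19,3,38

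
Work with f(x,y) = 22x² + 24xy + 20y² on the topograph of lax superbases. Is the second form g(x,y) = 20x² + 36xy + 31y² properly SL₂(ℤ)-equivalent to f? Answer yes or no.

D₁ = -1184, D₂ = -1184
f: translate: b→-20 (≡24 mod 44), so (22,24,20)→(22,-20,18)
f: flip: (22,-20,18)→(18,20,22)
f: translate: b→-16 (≡20 mod 36), so (18,20,22)→(18,-16,20)
f: reduced (well bottom): (18,-16,20) with a≤c, −a<b≤a
g: translate: b→-4 (≡36 mod 40), so (20,36,31)→(20,-4,15)
g: flip: (20,-4,15)→(15,4,20)
g: reduced (well bottom): (15,4,20) with a≤c, −a<b≤a
reduced forms (18, -16, 20) vs (15, 4, 20) ⇒ inequivalent

no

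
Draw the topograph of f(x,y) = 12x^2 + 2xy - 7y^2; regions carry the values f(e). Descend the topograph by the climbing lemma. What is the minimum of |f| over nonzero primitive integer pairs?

descent: ρ → (-7,12,7)  [lands on river]
river: ρ → (7,16,-3)
river: ρ → (-3,14,12)
river: ρ → (12,10,-5)
river: ρ → (-5,10,12)
river: ρ → (12,14,-3)
river: ρ → (-3,16,7)
river: ρ → (7,12,-7)
river: ρ → (-7,16,3)
river: ρ → (3,14,-12)
river: ρ → (-12,10,5)
river: ρ → (5,10,-12)
river: ρ → (-12,14,3)
river: ρ → (3,16,-7)
closes: descent 1, river 14
min |a| on river = 3

3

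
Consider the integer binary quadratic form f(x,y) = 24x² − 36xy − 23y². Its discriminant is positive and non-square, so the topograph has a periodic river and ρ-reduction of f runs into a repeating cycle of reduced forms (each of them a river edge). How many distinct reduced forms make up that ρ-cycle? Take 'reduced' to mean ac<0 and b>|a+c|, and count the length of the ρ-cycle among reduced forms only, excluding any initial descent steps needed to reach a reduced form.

D = 3504, ⌊√D⌋ = 59
descent: ρ → (-23,36,24)  [lands on river]
river: ρ → (24,12,-35)
river: ρ → (-35,58,1)
river: ρ → (1,58,-35)
river: ρ → (-35,12,24)
river: ρ → (24,36,-23)
river: ρ → (-23,56,4)
river: ρ → (4,56,-23)
ρ-cycle length = 8 (tail of 1 descent step not counted)

8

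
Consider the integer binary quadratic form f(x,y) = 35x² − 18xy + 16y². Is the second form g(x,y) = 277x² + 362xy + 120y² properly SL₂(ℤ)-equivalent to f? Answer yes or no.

D₁ = -1916, D₂ = -1916
f: flip: (35,-18,16)→(16,18,35)
f: translate: b→-14 (≡18 mod 32), so (16,18,35)→(16,-14,33)
f: reduced (well bottom): (16,-14,33) with a≤c, −a<b≤a
g: translate: b→-192 (≡362 mod 554), so (277,362,120)→(277,-192,35)
g: flip: (277,-192,35)→(35,192,277)
g: translate: b→-18 (≡192 mod 70), so (35,192,277)→(35,-18,16)
g: flip: (35,-18,16)→(16,18,35)
g: translate: b→-14 (≡18 mod 32), so (16,18,35)→(16,-14,33)
g: reduced (well bottom): (16,-14,33) with a≤c, −a<b≤a
reduced forms (16, -14, 33) vs (16, -14, 33) ⇒ equivalent

yes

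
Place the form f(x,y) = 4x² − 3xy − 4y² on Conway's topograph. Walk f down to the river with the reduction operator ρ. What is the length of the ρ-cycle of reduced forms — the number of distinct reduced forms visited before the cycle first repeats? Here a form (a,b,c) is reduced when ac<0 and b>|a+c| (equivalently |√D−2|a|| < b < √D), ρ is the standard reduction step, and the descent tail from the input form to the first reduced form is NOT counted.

D = 73, ⌊√D⌋ = 8
descent: ρ → (-4,3,4)  [lands on river]
river: ρ → (4,5,-3)
river: ρ → (-3,7,2)
river: ρ → (2,5,-6)
river: ρ → (-6,7,1)
river: ρ → (1,7,-6)
river: ρ → (-6,5,2)
river: ρ → (2,7,-3)
river: ρ → (-3,5,4)
river: ρ → (4,3,-4)
river: ρ → (-4,5,3)
river: ρ → (3,7,-2)
river: ρ → (-2,5,6)
river: ρ → (6,7,-1)
river: ρ → (-1,7,6)
river: ρ → (6,5,-2)
river: ρ → (-2,7,3)
river: ρ → (3,5,-4)
ρ-cycle length = 18 (tail of 1 descent step not counted)

18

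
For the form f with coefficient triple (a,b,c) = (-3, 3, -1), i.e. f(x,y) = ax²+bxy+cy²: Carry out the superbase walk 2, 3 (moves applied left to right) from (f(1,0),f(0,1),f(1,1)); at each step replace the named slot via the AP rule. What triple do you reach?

start (-3,-1,-1) = (f(1,0),f(0,1),f(1,1))
replace slot 2: 2·((-3)+(-1)) − (-1) = -7 → (-3,-7,-1)
replace slot 3: 2·((-3)+(-7)) − (-1) = -19 → (-3,-7,-19)

-3,-7,-19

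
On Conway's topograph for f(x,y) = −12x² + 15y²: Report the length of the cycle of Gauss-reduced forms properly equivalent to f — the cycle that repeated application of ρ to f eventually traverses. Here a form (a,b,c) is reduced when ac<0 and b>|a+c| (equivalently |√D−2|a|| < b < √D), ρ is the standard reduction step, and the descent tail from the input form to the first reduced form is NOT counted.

D = 720, ⌊√D⌋ = 26
descent: ρ → (15,0,-12)
descent: ρ → (-12,24,3)  [lands on river]
river: ρ → (3,24,-12)
ρ-cycle length = 2 (tail of 2 descent steps not counted)

2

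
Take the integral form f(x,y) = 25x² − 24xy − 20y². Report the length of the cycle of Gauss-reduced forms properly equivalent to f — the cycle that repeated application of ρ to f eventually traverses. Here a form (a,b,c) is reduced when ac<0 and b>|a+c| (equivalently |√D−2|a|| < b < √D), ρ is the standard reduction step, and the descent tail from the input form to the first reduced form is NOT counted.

D = 2576, ⌊√D⌋ = 50
descent: ρ → (-20,24,25)  [lands on river]
river: ρ → (25,26,-19)
river: ρ → (-19,50,1)
river: ρ → (1,50,-19)
river: ρ → (-19,26,25)
river: ρ → (25,24,-20)
river: ρ → (-20,16,29)
river: ρ → (29,42,-7)
river: ρ → (-7,42,29)
river: ρ → (29,16,-20)
ρ-cycle length = 10 (tail of 1 descent step not counted)

10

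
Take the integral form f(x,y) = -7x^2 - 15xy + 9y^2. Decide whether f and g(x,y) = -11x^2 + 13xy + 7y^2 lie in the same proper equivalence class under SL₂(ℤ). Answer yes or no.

D₁ = 477, D₂ = 477
river cycle of f (length 8): (9, 15, -7), (-7, 13, 11), (11, 9, -9), (-9, 9, 11), (11, 13, -7), (-7, 15, 9), (9, 21, -1), (-1, 21, 9)
river cycle of g (length 8): (7, 15, -9), (-9, 21, 1), (1, 21, -9), (-9, 15, 7), (7, 13, -11), (-11, 9, 9), (9, 9, -11), (-11, 13, 7)
cycles differ ⇒ inequivalent

no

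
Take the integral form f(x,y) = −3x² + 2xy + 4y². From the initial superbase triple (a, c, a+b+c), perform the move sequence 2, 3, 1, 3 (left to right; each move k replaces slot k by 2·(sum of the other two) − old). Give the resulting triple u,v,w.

start (-3,4,3) = (f(1,0),f(0,1),f(1,1))
replace slot 2: 2·((-3)+3) − 4 = -4 → (-3,-4,3)
replace slot 3: 2·((-3)+(-4)) − 3 = -17 → (-3,-4,-17)
replace slot 1: 2·((-4)+(-17)) − (-3) = -39 → (-39,-4,-17)
replace slot 3: 2·((-39)+(-4)) − (-17) = -69 → (-39,-4,-69)

-39,-4,-69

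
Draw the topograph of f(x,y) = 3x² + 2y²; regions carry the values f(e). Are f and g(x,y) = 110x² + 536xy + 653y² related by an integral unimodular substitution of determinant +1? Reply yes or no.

D₁ = -24, D₂ = -24
f: flip: (3,0,2)→(2,0,3)
f: reduced (well bottom): (2,0,3) with a≤c, −a<b≤a
g: translate: b→96 (≡536 mod 220), so (110,536,653)→(110,96,21)
g: flip: (110,96,21)→(21,-96,110)
g: translate: b→-12 (≡-96 mod 42), so (21,-96,110)→(21,-12,2)
g: flip: (21,-12,2)→(2,12,21)
g: translate: b→0 (≡12 mod 4), so (2,12,21)→(2,0,3)
g: reduced (well bottom): (2,0,3) with a≤c, −a<b≤a
reduced forms (2, 0, 3) vs (2, 0, 3) ⇒ equivalent

yes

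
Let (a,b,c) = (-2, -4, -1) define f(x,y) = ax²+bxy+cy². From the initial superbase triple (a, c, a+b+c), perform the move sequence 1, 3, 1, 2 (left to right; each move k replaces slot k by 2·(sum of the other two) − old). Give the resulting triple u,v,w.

start (-2,-1,-7) = (f(1,0),f(0,1),f(1,1))
replace slot 1: 2·((-1)+(-7)) − (-2) = -14 → (-14,-1,-7)
replace slot 3: 2·((-14)+(-1)) − (-7) = -23 → (-14,-1,-23)
replace slot 1: 2·((-1)+(-23)) − (-14) = -34 → (-34,-1,-23)
replace slot 2: 2·((-34)+(-23)) − (-1) = -113 → (-34,-113,-23)

-34,-113,-23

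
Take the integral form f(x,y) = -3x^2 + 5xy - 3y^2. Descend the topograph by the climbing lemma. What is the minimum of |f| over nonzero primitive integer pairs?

translate: b→1 (≡-5 mod 6), so (3,-5,3)→(3,1,1)
flip: (3,1,1)→(1,-1,3)
translate: b→1 (≡-1 mod 2), so (1,-1,3)→(1,1,3)
reduced (well bottom): (1,1,3) with a≤c, −a<b≤a
well minimum |f| = |-1| = 1 (negative-definite)

1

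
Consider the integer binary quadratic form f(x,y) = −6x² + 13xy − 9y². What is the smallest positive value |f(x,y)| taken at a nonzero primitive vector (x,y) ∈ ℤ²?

translate: b→-1 (≡-13 mod 12), so (6,-13,9)→(6,-1,2)
flip: (6,-1,2)→(2,1,6)
reduced (well bottom): (2,1,6) with a≤c, −a<b≤a
well minimum |f| = |-2| = 2 (negative-definite)

2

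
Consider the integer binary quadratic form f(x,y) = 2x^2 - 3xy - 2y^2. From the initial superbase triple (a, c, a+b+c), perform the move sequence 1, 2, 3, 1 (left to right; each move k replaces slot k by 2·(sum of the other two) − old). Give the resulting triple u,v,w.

start (2,-2,-3) = (f(1,0),f(0,1),f(1,1))
replace slot 1: 2·((-2)+(-3)) − 2 = -12 → (-12,-2,-3)
replace slot 2: 2·((-12)+(-3)) − (-2) = -28 → (-12,-28,-3)
replace slot 3: 2·((-12)+(-28)) − (-3) = -77 → (-12,-28,-77)
replace slot 1: 2·((-28)+(-77)) − (-12) = -198 → (-198,-28,-77)

-198,-28,-77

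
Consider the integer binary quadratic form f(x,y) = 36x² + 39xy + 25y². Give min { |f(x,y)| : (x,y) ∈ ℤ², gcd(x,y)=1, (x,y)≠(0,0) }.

translate: b→-33 (≡39 mod 72), so (36,39,25)→(36,-33,22)
flip: (36,-33,22)→(22,33,36)
translate: b→-11 (≡33 mod 44), so (22,33,36)→(22,-11,25)
reduced (well bottom): (22,-11,25) with a≤c, −a<b≤a
well minimum = a = 22

22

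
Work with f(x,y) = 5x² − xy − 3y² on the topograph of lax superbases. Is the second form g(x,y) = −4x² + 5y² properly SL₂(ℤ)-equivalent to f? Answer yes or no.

D₁ = 61, D₂ = 80
discriminants differ ⇒ not SL₂(ℤ)-equivalent

no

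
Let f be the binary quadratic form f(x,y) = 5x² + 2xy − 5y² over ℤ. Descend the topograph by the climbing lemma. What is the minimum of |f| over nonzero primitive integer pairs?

river: ρ → (-5,8,2)
river: ρ → (2,8,-5)
river: ρ → (-5,2,5)
river: ρ → (5,8,-2)
river: ρ → (-2,8,5)
river: ρ → (5,2,-5)
closes: descent 0, river 6
min |a| on river = 2

2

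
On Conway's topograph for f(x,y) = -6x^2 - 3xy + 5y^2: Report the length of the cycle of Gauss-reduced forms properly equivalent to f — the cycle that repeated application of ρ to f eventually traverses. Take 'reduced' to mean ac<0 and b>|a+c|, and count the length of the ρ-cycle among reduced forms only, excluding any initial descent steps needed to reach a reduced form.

D = 129, ⌊√D⌋ = 11
descent: ρ → (5,3,-6)  [lands on river]
river: ρ → (-6,9,2)
river: ρ → (2,11,-1)
river: ρ → (-1,11,2)
river: ρ → (2,9,-6)
river: ρ → (-6,3,5)
river: ρ → (5,7,-4)
river: ρ → (-4,9,3)
river: ρ → (3,9,-4)
river: ρ → (-4,7,5)
ρ-cycle length = 10 (tail of 1 descent step not counted)

10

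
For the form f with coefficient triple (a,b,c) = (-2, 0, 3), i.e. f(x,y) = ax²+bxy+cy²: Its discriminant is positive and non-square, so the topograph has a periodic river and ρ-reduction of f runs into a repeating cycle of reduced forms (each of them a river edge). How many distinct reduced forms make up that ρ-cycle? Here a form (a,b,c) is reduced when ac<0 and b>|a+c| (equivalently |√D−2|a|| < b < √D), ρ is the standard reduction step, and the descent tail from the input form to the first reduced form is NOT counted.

D = 24, ⌊√D⌋ = 4
descent: ρ → (3,0,-2)
descent: ρ → (-2,4,1)  [lands on river]
river: ρ → (1,4,-2)
ρ-cycle length = 2 (tail of 2 descent steps not counted)

2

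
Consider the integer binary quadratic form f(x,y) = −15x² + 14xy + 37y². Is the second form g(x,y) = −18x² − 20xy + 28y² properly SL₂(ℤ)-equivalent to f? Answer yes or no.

D₁ = 2416, D₂ = 2416
river cycle of f (length 44): (-15, 44, 8), (8, 36, -35), (-35, 34, 9), (9, 38, -27), (-27, 16, 20), (20, 24, -23), (-23, 22, 21), (21, 20, -24), (-24, 28, 17), (17, 40, -12), … (34 more)
river cycle of g (length 20): (28, 20, -18), (-18, 16, 30), (30, 44, -4), (-4, 44, 30), (30, 16, -18), (-18, 20, 28), (28, 36, -10), (-10, 44, 12), (12, 28, -34), (-34, 40, 6), … (10 more)
cycles differ ⇒ inequivalent

no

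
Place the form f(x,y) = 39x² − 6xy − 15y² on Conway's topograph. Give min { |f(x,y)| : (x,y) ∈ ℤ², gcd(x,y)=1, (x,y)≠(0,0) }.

descent: ρ → (-15,36,18)  [lands on river]
river: ρ → (18,36,-15)
river: ρ → (-15,24,30)
river: ρ → (30,36,-9)
river: ρ → (-9,36,30)
river: ρ → (30,24,-15)
closes: descent 1, river 6
min |a| on river = 9

9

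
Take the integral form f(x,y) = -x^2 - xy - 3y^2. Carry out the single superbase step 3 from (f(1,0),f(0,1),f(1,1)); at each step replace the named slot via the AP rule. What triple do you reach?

start (-1,-3,-5) = (f(1,0),f(0,1),f(1,1))
replace slot 3: 2·((-1)+(-3)) − (-5) = -3 → (-1,-3,-3)

-1,-3,-3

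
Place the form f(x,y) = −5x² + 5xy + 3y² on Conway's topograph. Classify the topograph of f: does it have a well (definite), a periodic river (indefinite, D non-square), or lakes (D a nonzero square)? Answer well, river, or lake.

D = b²−4ac = 5² − 4·(-5)·3 = 85
D > 0 non-square ⇒ indefinite ⇒ periodic river

river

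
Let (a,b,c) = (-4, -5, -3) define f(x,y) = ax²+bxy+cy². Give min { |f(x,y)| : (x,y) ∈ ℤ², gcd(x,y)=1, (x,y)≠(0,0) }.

translate: b→-3 (≡5 mod 8), so (4,5,3)→(4,-3,2)
flip: (4,-3,2)→(2,3,4)
translate: b→-1 (≡3 mod 4), so (2,3,4)→(2,-1,3)
reduced (well bottom): (2,-1,3) with a≤c, −a<b≤a
well minimum |f| = |-2| = 2 (negative-definite)

2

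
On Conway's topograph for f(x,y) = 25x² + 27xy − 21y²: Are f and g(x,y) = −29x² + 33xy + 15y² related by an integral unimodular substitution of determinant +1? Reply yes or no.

D₁ = 2829, D₂ = 2829
river cycle of f (length 10): (-21, 15, 31), (31, 47, -5), (-5, 53, 1), (1, 53, -5), (-5, 47, 31), (31, 15, -21), (-21, 27, 25), (25, 23, -23), (-23, 23, 25), (25, 27, -21)
river cycle of g (length 12): (15, 27, -35), (-35, 43, 7), (7, 41, -41), (-41, 41, 7), (7, 43, -35), (-35, 27, 15), (15, 33, -29), (-29, 25, 19), (19, 51, -3), (-3, 51, 19), … (2 more)
cycles differ ⇒ inequivalent

no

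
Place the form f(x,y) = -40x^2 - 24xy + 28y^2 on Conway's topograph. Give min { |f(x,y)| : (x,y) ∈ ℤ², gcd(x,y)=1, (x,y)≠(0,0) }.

descent: ρ → (28,24,-40)  [lands on river]
river: ρ → (-40,56,12)
river: ρ → (12,64,-20)
river: ρ → (-20,56,24)
river: ρ → (24,40,-36)
river: ρ → (-36,32,28)
closes: descent 1, river 6
min |a| on river = 12

12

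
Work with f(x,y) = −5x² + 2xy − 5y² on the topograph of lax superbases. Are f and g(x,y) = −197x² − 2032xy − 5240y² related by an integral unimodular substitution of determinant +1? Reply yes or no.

D₁ = -96, D₂ = -96
f is negative-definite; reduce −f:
−f: flip: (5,-2,5)→(5,2,5)
−f: reduced (well bottom): (5,2,5) with a≤c, −a<b≤a
flip sign back: reduced form of f is (-5,-2,-5)
g is negative-definite; reduce −g:
−g: translate: b→62 (≡2032 mod 394), so (197,2032,5240)→(197,62,5)
−g: flip: (197,62,5)→(5,-62,197)
−g: translate: b→-2 (≡-62 mod 10), so (5,-62,197)→(5,-2,5)
−g: flip: (5,-2,5)→(5,2,5)
−g: reduced (well bottom): (5,2,5) with a≤c, −a<b≤a
flip sign back: reduced form of g is (-5,-2,-5)
reduced forms (-5, -2, -5) vs (-5, -2, -5) ⇒ equivalent

yes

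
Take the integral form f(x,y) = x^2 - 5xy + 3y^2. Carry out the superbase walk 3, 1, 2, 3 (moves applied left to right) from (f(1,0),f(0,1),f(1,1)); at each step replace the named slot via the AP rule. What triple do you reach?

start (1,3,-1) = (f(1,0),f(0,1),f(1,1))
replace slot 3: 2·(1+3) − (-1) = 9 → (1,3,9)
replace slot 1: 2·(3+9) − 1 = 23 → (23,3,9)
replace slot 2: 2·(23+9) − 3 = 61 → (23,61,9)
replace slot 3: 2·(23+61) − 9 = 159 → (23,61,159)

23,61,159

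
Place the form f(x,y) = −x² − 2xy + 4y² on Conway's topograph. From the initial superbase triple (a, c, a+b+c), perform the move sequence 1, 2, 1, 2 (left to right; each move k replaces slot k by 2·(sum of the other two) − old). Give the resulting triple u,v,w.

start (-1,4,1) = (f(1,0),f(0,1),f(1,1))
replace slot 1: 2·(4+1) − (-1) = 11 → (11,4,1)
replace slot 2: 2·(11+1) − 4 = 20 → (11,20,1)
replace slot 1: 2·(20+1) − 11 = 31 → (31,20,1)
replace slot 2: 2·(31+1) − 20 = 44 → (31,44,1)

31,44,1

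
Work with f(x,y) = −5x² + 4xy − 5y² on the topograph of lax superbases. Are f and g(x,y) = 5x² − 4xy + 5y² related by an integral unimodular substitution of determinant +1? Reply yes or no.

D₁ = -84, D₂ = -84
f is negative-definite; reduce −f:
−f: flip: (5,-4,5)→(5,4,5)
−f: reduced (well bottom): (5,4,5) with a≤c, −a<b≤a
flip sign back: reduced form of f is (-5,-4,-5)
g: flip: (5,-4,5)→(5,4,5)
g: reduced (well bottom): (5,4,5) with a≤c, −a<b≤a
reduced forms (-5, -4, -5) vs (5, 4, 5) ⇒ inequivalent

no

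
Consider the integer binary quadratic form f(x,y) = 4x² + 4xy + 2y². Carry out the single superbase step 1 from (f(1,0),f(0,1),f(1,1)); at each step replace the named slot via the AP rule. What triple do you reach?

start (4,2,10) = (f(1,0),f(0,1),f(1,1))
replace slot 1: 2·(2+10) − 4 = 20 → (20,2,10)

20,2,10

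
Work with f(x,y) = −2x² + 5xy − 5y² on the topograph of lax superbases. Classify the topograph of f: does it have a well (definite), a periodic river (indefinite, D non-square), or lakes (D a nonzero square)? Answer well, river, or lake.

D = b²−4ac = 5² − 4·(-2)·(-5) = -15
D < 0 ⇒ definite ⇒ every region one sign ⇒ single well

well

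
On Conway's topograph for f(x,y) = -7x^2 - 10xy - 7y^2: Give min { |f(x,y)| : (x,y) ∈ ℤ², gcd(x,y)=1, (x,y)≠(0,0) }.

translate: b→-4 (≡10 mod 14), so (7,10,7)→(7,-4,4)
flip: (7,-4,4)→(4,4,7)
reduced (well bottom): (4,4,7) with a≤c, −a<b≤a
well minimum |f| = |-4| = 4 (negative-definite)

4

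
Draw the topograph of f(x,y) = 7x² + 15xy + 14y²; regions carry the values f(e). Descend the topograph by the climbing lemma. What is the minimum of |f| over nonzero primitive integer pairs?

translate: b→1 (≡15 mod 14), so (7,15,14)→(7,1,6)
flip: (7,1,6)→(6,-1,7)
reduced (well bottom): (6,-1,7) with a≤c, −a<b≤a
well minimum = a = 6

6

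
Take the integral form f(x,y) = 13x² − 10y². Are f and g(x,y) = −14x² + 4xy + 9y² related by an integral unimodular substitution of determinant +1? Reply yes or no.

D₁ = 520, D₂ = 520
river cycle of f (length 6): (-10, 20, 3), (3, 22, -3), (-3, 20, 10), (10, 20, -3), (-3, 22, 3), (3, 20, -10)
river cycle of g (length 6): (9, 14, -9), (-9, 22, 1), (1, 22, -9), (-9, 14, 9), (9, 22, -1), (-1, 22, 9)
cycles differ ⇒ inequivalent

no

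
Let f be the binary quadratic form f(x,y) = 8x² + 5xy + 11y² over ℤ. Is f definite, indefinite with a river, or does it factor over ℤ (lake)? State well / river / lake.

D = b²−4ac = 5² − 4·8·11 = -327
D < 0 ⇒ definite ⇒ every region one sign ⇒ single well

well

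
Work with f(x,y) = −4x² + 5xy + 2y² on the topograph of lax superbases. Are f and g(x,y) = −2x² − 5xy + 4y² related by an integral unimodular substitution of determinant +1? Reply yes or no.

D₁ = 57, D₂ = 57
river cycle of f (length 6): (2, 7, -1), (-1, 7, 2), (2, 5, -4), (-4, 3, 3), (3, 3, -4), (-4, 5, 2)
river cycle of g (length 6): (4, 5, -2), (-2, 7, 1), (1, 7, -2), (-2, 5, 4), (4, 3, -3), (-3, 3, 4)
cycles differ ⇒ inequivalent

no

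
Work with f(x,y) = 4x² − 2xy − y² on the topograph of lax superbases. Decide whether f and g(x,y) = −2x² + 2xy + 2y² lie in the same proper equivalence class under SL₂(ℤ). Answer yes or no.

D₁ = 20, D₂ = 20
river cycle of f (length 2): (-1, 4, 1), (1, 4, -1)
river cycle of g (length 2): (2, 2, -2), (-2, 2, 2)
cycles differ ⇒ inequivalent

no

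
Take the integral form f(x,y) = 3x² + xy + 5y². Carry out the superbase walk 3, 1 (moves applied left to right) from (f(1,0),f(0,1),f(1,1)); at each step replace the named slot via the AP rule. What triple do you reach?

start (3,5,9) = (f(1,0),f(0,1),f(1,1))
replace slot 3: 2·(3+5) − 9 = 7 → (3,5,7)
replace slot 1: 2·(5+7) − 3 = 21 → (21,5,7)

21,5,7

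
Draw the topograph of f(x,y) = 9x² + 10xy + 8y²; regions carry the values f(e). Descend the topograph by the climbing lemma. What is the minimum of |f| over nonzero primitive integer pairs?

translate: b→-8 (≡10 mod 18), so (9,10,8)→(9,-8,7)
flip: (9,-8,7)→(7,8,9)
translate: b→-6 (≡8 mod 14), so (7,8,9)→(7,-6,8)
reduced (well bottom): (7,-6,8) with a≤c, −a<b≤a
well minimum = a = 7

7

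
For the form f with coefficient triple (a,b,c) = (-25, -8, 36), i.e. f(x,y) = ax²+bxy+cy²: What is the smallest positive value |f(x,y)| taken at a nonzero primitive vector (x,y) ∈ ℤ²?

descent: ρ → (36,8,-25)
descent: ρ → (-25,42,19)  [lands on river]
river: ρ → (19,34,-33)
river: ρ → (-33,32,20)
river: ρ → (20,48,-17)
river: ρ → (-17,54,11)
river: ρ → (11,56,-12)
river: ρ → (-12,40,43)
river: ρ → (43,46,-9)
river: ρ → (-9,44,48)
river: ρ → (48,52,-5)
river: ρ → (-5,58,15)
river: ρ → (15,32,-44)
river: ρ → (-44,56,3)
river: ρ → (3,58,-25)
closes: descent 2, river 14
min |a| on river = 3

3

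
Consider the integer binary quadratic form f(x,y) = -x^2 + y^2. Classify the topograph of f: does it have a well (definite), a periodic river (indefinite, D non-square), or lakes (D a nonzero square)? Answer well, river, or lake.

D = b²−4ac = 0² − 4·(-1)·1 = 4
D = 2² is a perfect square ⇒ form factors over ℤ ⇒ lakes

lake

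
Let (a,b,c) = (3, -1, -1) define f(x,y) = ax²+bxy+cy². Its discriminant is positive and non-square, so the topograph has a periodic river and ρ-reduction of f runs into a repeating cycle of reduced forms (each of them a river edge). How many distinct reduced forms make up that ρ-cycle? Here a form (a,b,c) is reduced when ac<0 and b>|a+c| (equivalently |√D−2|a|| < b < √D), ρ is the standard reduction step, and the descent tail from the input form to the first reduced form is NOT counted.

D = 13, ⌊√D⌋ = 3
descent: ρ → (-1,3,1)  [lands on river]
river: ρ → (1,3,-1)
ρ-cycle length = 2 (tail of 1 descent step not counted)

2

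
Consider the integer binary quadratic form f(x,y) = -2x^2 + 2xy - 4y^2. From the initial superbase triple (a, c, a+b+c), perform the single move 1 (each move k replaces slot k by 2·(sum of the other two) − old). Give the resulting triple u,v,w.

start (-2,-4,-4) = (f(1,0),f(0,1),f(1,1))
replace slot 1: 2·((-4)+(-4)) − (-2) = -14 → (-14,-4,-4)

-14,-4,-4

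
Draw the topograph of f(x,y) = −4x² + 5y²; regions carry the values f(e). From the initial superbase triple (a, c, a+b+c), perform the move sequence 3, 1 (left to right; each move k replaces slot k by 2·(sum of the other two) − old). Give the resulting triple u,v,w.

start (-4,5,1) = (f(1,0),f(0,1),f(1,1))
replace slot 3: 2·((-4)+5) − 1 = 1 → (-4,5,1)
replace slot 1: 2·(5+1) − (-4) = 16 → (16,5,1)

16,5,1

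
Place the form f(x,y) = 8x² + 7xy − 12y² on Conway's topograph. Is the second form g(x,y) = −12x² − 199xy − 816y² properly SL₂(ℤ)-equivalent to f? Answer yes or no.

D₁ = 433, D₂ = 433
river cycle of f (length 46): (-12, 17, 3), (3, 19, -6), (-6, 17, 6), (6, 19, -3), (-3, 17, 12), (12, 7, -8), (-8, 9, 11), (11, 13, -6), (-6, 11, 13), (13, 15, -4), … (36 more)
river cycle of g (length 46): (-12, 17, 3), (3, 19, -6), (-6, 17, 6), (6, 19, -3), (-3, 17, 12), (12, 7, -8), (-8, 9, 11), (11, 13, -6), (-6, 11, 13), (13, 15, -4), … (36 more)
cycles coincide ⇒ equivalent

yes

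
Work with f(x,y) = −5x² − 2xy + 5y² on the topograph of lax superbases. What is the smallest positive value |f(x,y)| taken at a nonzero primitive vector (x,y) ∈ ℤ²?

descent: ρ → (5,2,-5)  [lands on river]
river: ρ → (-5,8,2)
river: ρ → (2,8,-5)
river: ρ → (-5,2,5)
river: ρ → (5,8,-2)
river: ρ → (-2,8,5)
closes: descent 1, river 6
min |a| on river = 2

2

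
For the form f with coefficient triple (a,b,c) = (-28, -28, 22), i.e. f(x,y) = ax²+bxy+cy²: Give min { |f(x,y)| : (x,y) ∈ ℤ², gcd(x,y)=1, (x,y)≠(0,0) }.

descent: ρ → (22,28,-28)  [lands on river]
river: ρ → (-28,28,22)
river: ρ → (22,16,-34)
river: ρ → (-34,52,4)
river: ρ → (4,52,-34)
river: ρ → (-34,16,22)
closes: descent 1, river 6
min |a| on river = 4

4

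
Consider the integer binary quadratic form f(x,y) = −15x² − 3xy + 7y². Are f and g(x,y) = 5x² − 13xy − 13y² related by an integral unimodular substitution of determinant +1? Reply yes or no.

D₁ = 429, D₂ = 429
river cycle of f (length 6): (7, 17, -5), (-5, 13, 13), (13, 13, -5), (-5, 17, 7), (7, 11, -11), (-11, 11, 7)
river cycle of g (length 6): (-13, 13, 5), (5, 17, -7), (-7, 11, 11), (11, 11, -7), (-7, 17, 5), (5, 13, -13)
cycles differ ⇒ inequivalent

no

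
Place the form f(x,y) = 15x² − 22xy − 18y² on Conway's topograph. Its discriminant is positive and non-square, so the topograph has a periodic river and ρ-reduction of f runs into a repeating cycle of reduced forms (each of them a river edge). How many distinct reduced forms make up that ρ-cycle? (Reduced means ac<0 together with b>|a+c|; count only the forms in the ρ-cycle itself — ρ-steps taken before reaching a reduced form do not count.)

D = 1564, ⌊√D⌋ = 39
descent: ρ → (-18,22,15)  [lands on river]
river: ρ → (15,38,-2)
river: ρ → (-2,38,15)
river: ρ → (15,22,-18)
river: ρ → (-18,14,19)
river: ρ → (19,24,-13)
river: ρ → (-13,28,15)
river: ρ → (15,32,-9)
river: ρ → (-9,22,30)
river: ρ → (30,38,-1)
river: ρ → (-1,38,30)
river: ρ → (30,22,-9)
river: ρ → (-9,32,15)
river: ρ → (15,28,-13)
river: ρ → (-13,24,19)
river: ρ → (19,14,-18)
ρ-cycle length = 16 (tail of 1 descent step not counted)

16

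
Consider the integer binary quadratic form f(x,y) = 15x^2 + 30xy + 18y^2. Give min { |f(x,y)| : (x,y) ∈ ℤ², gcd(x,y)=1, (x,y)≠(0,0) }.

translate: b→0 (≡30 mod 30), so (15,30,18)→(15,0,3)
flip: (15,0,3)→(3,0,15)
reduced (well bottom): (3,0,15) with a≤c, −a<b≤a
well minimum = a = 3

3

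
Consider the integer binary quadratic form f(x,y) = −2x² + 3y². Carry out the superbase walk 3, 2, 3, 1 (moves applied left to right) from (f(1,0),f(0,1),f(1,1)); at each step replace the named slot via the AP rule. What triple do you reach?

start (-2,3,1) = (f(1,0),f(0,1),f(1,1))
replace slot 3: 2·((-2)+3) − 1 = 1 → (-2,3,1)
replace slot 2: 2·((-2)+1) − 3 = -5 → (-2,-5,1)
replace slot 3: 2·((-2)+(-5)) − 1 = -15 → (-2,-5,-15)
replace slot 1: 2·((-5)+(-15)) − (-2) = -38 → (-38,-5,-15)

-38,-5,-15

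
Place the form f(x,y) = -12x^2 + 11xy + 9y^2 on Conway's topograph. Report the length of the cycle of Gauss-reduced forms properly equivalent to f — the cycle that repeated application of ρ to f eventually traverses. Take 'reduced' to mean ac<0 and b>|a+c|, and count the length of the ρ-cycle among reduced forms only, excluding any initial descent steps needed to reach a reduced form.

D = 553, ⌊√D⌋ = 23
river: ρ → (9,7,-14)
river: ρ → (-14,21,2)
river: ρ → (2,23,-3)
river: ρ → (-3,19,16)
river: ρ → (16,13,-6)
river: ρ → (-6,23,1)
river: ρ → (1,23,-6)
river: ρ → (-6,13,16)
river: ρ → (16,19,-3)
river: ρ → (-3,23,2)
river: ρ → (2,21,-14)
river: ρ → (-14,7,9)
river: ρ → (9,11,-12)
river: ρ → (-12,13,8)
river: ρ → (8,19,-6)
river: ρ → (-6,17,11)
river: ρ → (11,5,-12)
river: ρ → (-12,19,4)
river: ρ → (4,21,-7)
river: ρ → (-7,21,4)
river: ρ → (4,19,-12)
river: ρ → (-12,5,11)
river: ρ → (11,17,-6)
river: ρ → (-6,19,8)
river: ρ → (8,13,-12)
river: ρ → (-12,11,9)
ρ-cycle length = 26 (tail of 0 descent steps not counted)

26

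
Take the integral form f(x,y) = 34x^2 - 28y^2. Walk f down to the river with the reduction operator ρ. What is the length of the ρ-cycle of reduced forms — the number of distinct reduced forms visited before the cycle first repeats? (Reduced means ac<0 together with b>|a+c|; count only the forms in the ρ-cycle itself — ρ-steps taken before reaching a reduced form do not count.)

D = 3808, ⌊√D⌋ = 61
descent: ρ → (-28,56,6)  [lands on river]
river: ρ → (6,52,-46)
river: ρ → (-46,40,12)
river: ρ → (12,56,-14)
river: ρ → (-14,56,12)
river: ρ → (12,40,-46)
river: ρ → (-46,52,6)
river: ρ → (6,56,-28)
ρ-cycle length = 8 (tail of 1 descent step not counted)

8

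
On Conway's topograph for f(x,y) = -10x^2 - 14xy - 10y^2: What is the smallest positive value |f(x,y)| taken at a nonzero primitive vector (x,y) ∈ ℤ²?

translate: b→-6 (≡14 mod 20), so (10,14,10)→(10,-6,6)
flip: (10,-6,6)→(6,6,10)
reduced (well bottom): (6,6,10) with a≤c, −a<b≤a
well minimum |f| = |-6| = 6 (negative-definite)

6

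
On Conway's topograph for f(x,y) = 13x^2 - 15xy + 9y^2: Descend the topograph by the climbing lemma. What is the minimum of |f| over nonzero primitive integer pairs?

translate: b→11 (≡-15 mod 26), so (13,-15,9)→(13,11,7)
flip: (13,11,7)→(7,-11,13)
translate: b→3 (≡-11 mod 14), so (7,-11,13)→(7,3,9)
reduced (well bottom): (7,3,9) with a≤c, −a<b≤a
well minimum = a = 7

7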